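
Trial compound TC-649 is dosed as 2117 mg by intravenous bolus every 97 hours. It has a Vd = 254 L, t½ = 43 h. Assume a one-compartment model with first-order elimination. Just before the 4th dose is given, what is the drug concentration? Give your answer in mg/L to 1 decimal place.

2.2 mg/L

f = (1/2)^(τ/t½) = (1/2)^(97/43) ≈ 0.2094.
C₀ = D/Vd = 2117/254 ≈ 8.335 mg/L.
Before the 4th dose, 3 doses have been given. Superposition: Cmin = C₀·(f + f² + … + f^3).
≈ 8.335 × (0.2094 + 0.0438 + 0.0092) ≈ 8.335 × 0.2624 ≈ 2.187 mg/L.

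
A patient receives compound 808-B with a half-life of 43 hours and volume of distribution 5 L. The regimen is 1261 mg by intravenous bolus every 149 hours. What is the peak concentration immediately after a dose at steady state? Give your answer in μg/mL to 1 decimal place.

277.3 μg/mL

Over one 149-h interval, 149/43 ≈ 3.4651 half-lives elapse, leaving f ≈ 0.0906 of each dose.
At steady state, accumulation factor R = 1/(1 − e^(−kτ)) ≈ 1.0996.
Each bolus raises the concentration by D/Vd = 1261/5 ≈ 252.200 μg/mL.
Steady-state peak Cmax,ss = C₀·R ≈ 252.200 × 1.0996 ≈ 277.319 μg/mL.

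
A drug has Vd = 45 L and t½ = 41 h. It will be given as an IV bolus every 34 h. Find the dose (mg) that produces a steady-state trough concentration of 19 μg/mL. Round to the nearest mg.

664 mg

τ/t½ = 34/41 ≈ 0.82927, so f = (1/2)^(34/41) ≈ 0.562815.
Cmin,ss = (D/Vd)·f/(1−f), so D = Cmin,ss·Vd·(1−f)/f.
D = 19 × 45 × (1−f)/f ≈ 19 × 45 × 0.77678 ≈ 664.15 mg.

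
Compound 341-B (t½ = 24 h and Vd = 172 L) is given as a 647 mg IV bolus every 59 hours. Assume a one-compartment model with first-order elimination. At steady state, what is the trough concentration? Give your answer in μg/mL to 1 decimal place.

k = ln2/t½ = ln2/24 ≈ 0.028881 h⁻¹; fraction remaining f = e^(−kτ) = e^(−0.028881×59) ≈ 0.1820.
Accumulation ratio R = 1/(1 − f) ≈ 1/0.8180 ≈ 1.2225.
Single-dose peak C₀ = D/Vd = 647/172 ≈ 3.762 μg/mL.
Steady-state peak Cmax,ss = C₀·R ≈ 3.762 × 1.2225 ≈ 4.599 μg/mL.
Steady-state trough Cmin,ss = Cmax,ss·f ≈ 4.599 × 0.1820 ≈ 0.837 μg/mL.

0.8 μg/mL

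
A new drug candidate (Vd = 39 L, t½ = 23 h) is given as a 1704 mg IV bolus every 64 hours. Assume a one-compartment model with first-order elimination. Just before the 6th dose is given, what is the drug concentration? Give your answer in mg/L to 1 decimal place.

f = (1/2)^(τ/t½) = (1/2)^(64/23) ≈ 0.1453.
C₀ = D/Vd = 1704/39 ≈ 43.692 mg/L.
Before the 6th dose, 5 doses have been given. Superposition: Cmin = C₀·(f + f² + … + f^5).
≈ 43.692 × (0.1453 + 0.0211 + 0.0031 + 0.0004 + 0.0001) ≈ 43.692 × 0.1700 ≈ 7.428 mg/L.

7.4 mg/L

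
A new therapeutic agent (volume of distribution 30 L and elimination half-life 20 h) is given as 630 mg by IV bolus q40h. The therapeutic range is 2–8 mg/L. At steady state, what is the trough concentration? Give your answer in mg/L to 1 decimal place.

The dosing interval is 2 half-lives, so f = 2^(−2) = 0.25.
Accumulation ratio R = 1/(1 − f) = 1/0.75 = 4/3.
Single-dose peak C₀ = D/Vd = 630/30 = 21 mg/L.
Steady-state peak Cmax,ss = C₀·R = 21 × 4/3 ≈ 28.000 mg/L.
Steady-state trough Cmin,ss = Cmax,ss·f ≈ 28.000 × 0.25 ≈ 7.000 mg/L.
Trough 7.0 mg/L vs MEC 2 mg/L: adequate.

7.0 mg/L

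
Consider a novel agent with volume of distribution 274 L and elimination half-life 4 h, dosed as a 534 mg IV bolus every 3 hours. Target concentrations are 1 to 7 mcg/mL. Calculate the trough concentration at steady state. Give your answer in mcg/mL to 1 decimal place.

τ/t½ = 3/4 ≈ 0.75, so fraction remaining f = (1/2)^(3/4) ≈ 0.5946.
At steady state, accumulation factor R = 1/(1 − e^(−kτ)) ≈ 2.4667.
Single-dose peak C₀ = D/Vd = 534/274 ≈ 1.949 mcg/mL.
Steady-state peak Cmax,ss = C₀·R ≈ 1.949 × 2.4667 ≈ 4.808 mcg/mL.
One interval later, Cmin,ss = Cmax,ss·e^(−kτ) ≈ 4.808 × 0.5946 ≈ 2.859 mcg/mL.
Trough 2.9 mcg/mL vs MEC 1 mcg/mL: adequate.

2.9 mcg/mL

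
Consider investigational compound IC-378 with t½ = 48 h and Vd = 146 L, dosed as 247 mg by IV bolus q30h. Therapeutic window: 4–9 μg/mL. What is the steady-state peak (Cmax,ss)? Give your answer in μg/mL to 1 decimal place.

4.8 μg/mL

Over one 30-h interval, 30/48 ≈ 0.625 half-lives elapse, leaving f ≈ 0.6484 of each dose.
Accumulation ratio R = 1/(1 − f) ≈ 1/0.3516 ≈ 2.8441.
Each bolus raises the concentration by D/Vd = 247/146 ≈ 1.692 μg/mL.
Cmax,ss = C₀/(1 − f) ≈ 1.692/0.3516 ≈ 4.812 μg/mL.
Peak 4.8 μg/mL vs MTC 9 μg/mL: below toxic threshold.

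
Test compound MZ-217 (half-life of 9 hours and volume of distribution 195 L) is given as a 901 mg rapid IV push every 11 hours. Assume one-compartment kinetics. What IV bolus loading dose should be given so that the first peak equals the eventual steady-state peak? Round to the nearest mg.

f = (1/2)^(11/9) ≈ 0.428622; accumulation ratio R = 1/(1−f) ≈ 1.75015.
Loading dose to hit Cmax,ss on first dose: D_load = D_maint·R ≈ 901 × 1.75015 ≈ 1576.89 mg.

1577 mg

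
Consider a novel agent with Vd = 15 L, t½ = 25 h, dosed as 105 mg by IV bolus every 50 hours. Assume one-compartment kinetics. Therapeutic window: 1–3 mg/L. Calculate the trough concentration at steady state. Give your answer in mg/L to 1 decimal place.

The dosing interval is 2 half-lives, so f = 2^(−2) = 0.25.
At steady state, R = 1/(1 − 0.25) = 4/3.
Single-dose peak C₀ = D/Vd = 105/15 = 7 mg/L.
Steady-state peak Cmax,ss = C₀·R = 7 × 4/3 ≈ 9.333 mg/L.
Steady-state trough Cmin,ss = Cmax,ss·f ≈ 9.333 × 0.25 ≈ 2.333 mg/L.
Trough 2.3 mg/L vs MEC 1 mg/L: adequate.

2.3 mg/L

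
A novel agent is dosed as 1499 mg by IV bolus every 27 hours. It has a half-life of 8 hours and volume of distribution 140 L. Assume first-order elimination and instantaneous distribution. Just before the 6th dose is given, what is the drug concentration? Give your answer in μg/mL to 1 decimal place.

f = (1/2)^(τ/t½) = (1/2)^(27/8) ≈ 0.0964.
C₀ = D/Vd = 1499/140 ≈ 10.707 μg/mL.
Before the 6th dose, 5 doses have been given. Superposition: Cmin = C₀·(f + f² + … + f^5).
≈ 10.707 × (0.0964 + 0.0093 + 0.0009 + 0.0001 + 0.0000) ≈ 10.707 × 0.1067 ≈ 1.142 μg/mL.

1.1 μg/mL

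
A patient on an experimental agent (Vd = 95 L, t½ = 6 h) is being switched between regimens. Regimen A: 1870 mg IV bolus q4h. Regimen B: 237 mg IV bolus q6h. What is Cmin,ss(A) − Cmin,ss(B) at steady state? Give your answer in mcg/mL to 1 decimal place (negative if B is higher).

Regimen A: f = (1/2)^(4/6) ≈ 0.6300; Cmin,ss = (1870/95)·f/(1−f) ≈ 33.516 mcg/mL.
Regimen B: f = (1/2)^(6/6) ≈ 0.5000; Cmin,ss = (237/95)·f/(1−f) ≈ 2.495 mcg/mL.
Difference ≈ 33.516 − 2.495 ≈ 31.021 mcg/mL.

31.0 mcg/mL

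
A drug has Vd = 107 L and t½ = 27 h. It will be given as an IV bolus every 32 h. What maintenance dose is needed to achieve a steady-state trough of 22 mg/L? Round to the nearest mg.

2999 mg

τ/t½ = 32/27 ≈ 1.1852, so f = (1/2)^(32/27) ≈ 0.439768.
Cmin,ss = (D/Vd)·f/(1−f), so D = Cmin,ss·Vd·(1−f)/f.
D = 22 × 107 × (1−f)/f ≈ 22 × 107 × 1.27393 ≈ 2998.83 mg.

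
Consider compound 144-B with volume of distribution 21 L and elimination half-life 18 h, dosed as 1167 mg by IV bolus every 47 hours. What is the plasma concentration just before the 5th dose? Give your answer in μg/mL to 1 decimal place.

10.9 μg/mL

f = (1/2)^(τ/t½) = (1/2)^(47/18) ≈ 0.1637.
C₀ = D/Vd = 1167/21 ≈ 55.571 μg/mL.
Before the 5th dose, 4 doses have been given. Superposition: Cmin = C₀·(f + f² + … + f^4).
≈ 55.571 × (0.1637 + 0.0268 + 0.0044 + 0.0007) ≈ 55.571 × 0.1956 ≈ 10.870 μg/mL.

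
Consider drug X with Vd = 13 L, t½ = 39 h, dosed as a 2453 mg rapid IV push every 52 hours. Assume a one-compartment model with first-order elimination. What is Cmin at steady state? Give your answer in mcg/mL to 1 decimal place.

124.2 mcg/mL

τ/t½ = 52/39 ≈ 1.3333, so fraction remaining f = (1/2)^(52/39) ≈ 0.3969.
Accumulation ratio R = 1/(1 − f) ≈ 1/0.6031 ≈ 1.6581.
Single-dose peak C₀ = D/Vd = 2453/13 ≈ 188.692 mcg/mL.
Cmax,ss = C₀/(1 − f) ≈ 188.692/0.6031 ≈ 312.870 mcg/mL.
One interval later, Cmin,ss = Cmax,ss·e^(−kτ) ≈ 312.870 × 0.3969 ≈ 124.178 mcg/mL.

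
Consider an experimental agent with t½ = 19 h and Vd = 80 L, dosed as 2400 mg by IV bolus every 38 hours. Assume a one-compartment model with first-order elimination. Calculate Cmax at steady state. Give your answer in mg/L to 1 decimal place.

40.0 mg/L

τ = 38 h = 2 half-lives, so f = (1/2)^2 = 0.25.
Accumulation ratio R = 1/(1 − f) = 1/0.75 = 4/3.
Single-dose peak C₀ = D/Vd = 2400/80 = 30 mg/L.
Steady-state peak Cmax,ss = C₀·R = 30 × 4/3 ≈ 40.000 mg/L.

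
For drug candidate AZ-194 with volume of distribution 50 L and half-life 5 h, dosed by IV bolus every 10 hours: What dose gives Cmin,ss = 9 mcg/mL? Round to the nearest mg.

τ/t½ = 10/5 ≈ 2, so f = (1/2)^(10/5) ≈ 0.250000.
Cmin,ss = (D/Vd)·f/(1−f), so D = Cmin,ss·Vd·(1−f)/f.
D = 9 × 50 × (1−f)/f ≈ 9 × 50 × 3.00000 ≈ 1350.00 mg.

1350 mg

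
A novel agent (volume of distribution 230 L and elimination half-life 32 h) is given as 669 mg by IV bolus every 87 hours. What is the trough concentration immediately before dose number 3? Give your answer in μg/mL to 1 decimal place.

0.5 μg/mL

f = (1/2)^(τ/t½) = (1/2)^(87/32) ≈ 0.1519.
C₀ = D/Vd = 669/230 ≈ 2.909 μg/mL.
Before the 3rd dose, 2 doses have been given. Superposition: Cmin = C₀·(f + f²).
≈ 2.909 × (0.1519 + 0.0231) ≈ 2.909 × 0.1750 ≈ 0.509 μg/mL.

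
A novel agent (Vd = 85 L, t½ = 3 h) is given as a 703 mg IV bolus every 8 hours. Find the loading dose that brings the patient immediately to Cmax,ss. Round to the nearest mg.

f = (1/2)^(8/3) ≈ 0.157490; accumulation ratio R = 1/(1−f) ≈ 1.18693.
Loading dose to hit Cmax,ss on first dose: D_load = D_maint·R ≈ 703 × 1.18693 ≈ 834.41 mg.

834 mg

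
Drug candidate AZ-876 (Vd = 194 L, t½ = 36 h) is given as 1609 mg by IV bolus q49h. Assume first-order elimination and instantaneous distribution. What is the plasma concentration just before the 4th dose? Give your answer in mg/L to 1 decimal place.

5.0 mg/L

f = (1/2)^(τ/t½) = (1/2)^(49/36) ≈ 0.3893.
C₀ = D/Vd = 1609/194 ≈ 8.294 mg/L.
Before the 4th dose, 3 doses have been given. Superposition: Cmin = C₀·(f + f² + … + f^3).
≈ 8.294 × (0.3893 + 0.1516 + 0.0590) ≈ 8.294 × 0.5999 ≈ 4.976 mg/L.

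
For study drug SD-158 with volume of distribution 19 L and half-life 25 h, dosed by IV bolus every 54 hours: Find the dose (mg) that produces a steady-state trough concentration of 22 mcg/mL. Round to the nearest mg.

1450 mg

τ/t½ = 54/25 ≈ 2.16, so f = (1/2)^(54/25) ≈ 0.223756.
Cmin,ss = (D/Vd)·f/(1−f), so D = Cmin,ss·Vd·(1−f)/f.
D = 22 × 19 × (1−f)/f ≈ 22 × 19 × 3.46915 ≈ 1450.10 mg.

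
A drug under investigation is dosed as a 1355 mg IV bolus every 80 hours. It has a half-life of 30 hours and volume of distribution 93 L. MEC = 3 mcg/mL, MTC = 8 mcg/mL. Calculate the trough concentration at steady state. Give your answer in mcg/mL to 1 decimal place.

Over one 80-h interval, 80/30 ≈ 2.6667 half-lives elapse, leaving f ≈ 0.1575 of each dose.
At steady state, accumulation factor R = 1/(1 − e^(−kτ)) ≈ 1.1869.
Single-dose peak C₀ = D/Vd = 1355/93 ≈ 14.570 mcg/mL.
Cmax,ss = C₀/(1 − f) ≈ 14.570/0.8425 ≈ 17.294 mcg/mL.
One interval later, Cmin,ss = Cmax,ss·e^(−kτ) ≈ 17.294 × 0.1575 ≈ 2.724 mcg/mL.
Trough 2.7 mcg/mL vs MEC 3 mcg/mL: subtherapeutic.

2.7 mcg/mL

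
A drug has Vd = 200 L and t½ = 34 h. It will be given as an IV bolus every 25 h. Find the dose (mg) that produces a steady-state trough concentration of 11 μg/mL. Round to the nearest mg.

τ/t½ = 25/34 ≈ 0.73529, so f = (1/2)^(25/34) ≈ 0.600696.
Cmin,ss = (D/Vd)·f/(1−f), so D = Cmin,ss·Vd·(1−f)/f.
D = 11 × 200 × (1−f)/f ≈ 11 × 200 × 0.66474 ≈ 1462.43 mg.

1462 mg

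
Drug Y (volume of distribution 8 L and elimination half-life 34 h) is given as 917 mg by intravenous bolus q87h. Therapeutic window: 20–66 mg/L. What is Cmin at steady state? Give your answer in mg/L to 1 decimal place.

23.4 mg/L

τ/t½ = 87/34 ≈ 2.5588, so fraction remaining f = (1/2)^(87/34) ≈ 0.1697.
Single-dose peak C₀ = D/Vd = 917/8 ≈ 114.625 mg/L.
Steady-state trough Cmin,ss = C₀·f/(1−f) ≈ 114.625 × 0.1697/0.8303 ≈ 23.428 mg/L.
Trough 23.4 mg/L vs MEC 20 mg/L: adequate.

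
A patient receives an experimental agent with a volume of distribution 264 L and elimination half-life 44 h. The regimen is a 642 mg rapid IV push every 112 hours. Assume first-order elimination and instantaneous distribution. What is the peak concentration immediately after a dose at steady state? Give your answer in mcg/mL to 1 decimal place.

τ/t½ = 112/44 ≈ 2.5455, so fraction remaining f = (1/2)^(112/44) ≈ 0.1713.
Accumulation ratio R = 1/(1 − f) ≈ 1/0.8287 ≈ 1.2067.
Each bolus raises the concentration by D/Vd = 642/264 ≈ 2.432 mcg/mL.
Steady-state peak Cmax,ss = C₀·R ≈ 2.432 × 1.2067 ≈ 2.935 mcg/mL.

2.9 mcg/mL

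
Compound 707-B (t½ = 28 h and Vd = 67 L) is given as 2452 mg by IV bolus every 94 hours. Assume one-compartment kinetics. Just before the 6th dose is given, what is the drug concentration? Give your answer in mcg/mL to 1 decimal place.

f = (1/2)^(τ/t½) = (1/2)^(94/28) ≈ 0.0976.
C₀ = D/Vd = 2452/67 ≈ 36.597 mcg/mL.
Before the 6th dose, 5 doses have been given. Superposition: Cmin = C₀·(f + f² + … + f^5).
≈ 36.597 × (0.0976 + 0.0095 + 0.0009 + 0.0001 + 0.0000) ≈ 36.597 × 0.1081 ≈ 3.956 mcg/mL.

4.0 mcg/mL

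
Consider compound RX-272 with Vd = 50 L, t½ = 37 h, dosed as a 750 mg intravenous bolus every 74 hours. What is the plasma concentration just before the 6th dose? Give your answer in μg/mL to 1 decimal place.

f = (1/2)^(τ/t½) = (1/2)^(74/37) ≈ 0.2500.
C₀ = D/Vd = 750/50 ≈ 15.000 μg/mL.
Before the 6th dose, 5 doses have been given. Superposition: Cmin = C₀·(f + f² + … + f^5).
≈ 15.000 × (0.2500 + 0.0625 + 0.0156 + 0.0039 + 0.0010) ≈ 15.000 × 0.3330 ≈ 4.995 μg/mL.

5.0 μg/mL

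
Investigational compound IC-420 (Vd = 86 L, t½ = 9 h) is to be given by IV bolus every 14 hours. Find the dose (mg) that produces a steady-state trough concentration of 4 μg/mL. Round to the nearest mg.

τ/t½ = 14/9 ≈ 1.5556, so f = (1/2)^(14/9) ≈ 0.340198.
Cmin,ss = (D/Vd)·f/(1−f), so D = Cmin,ss·Vd·(1−f)/f.
D = 4 × 86 × (1−f)/f ≈ 4 × 86 × 1.93946 ≈ 667.17 mg.

667 mg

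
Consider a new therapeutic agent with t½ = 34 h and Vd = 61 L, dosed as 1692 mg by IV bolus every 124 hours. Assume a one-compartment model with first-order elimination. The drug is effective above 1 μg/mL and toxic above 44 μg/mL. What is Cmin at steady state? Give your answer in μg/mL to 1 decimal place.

2.4 μg/mL

Over one 124-h interval, 124/34 ≈ 3.6471 half-lives elapse, leaving f ≈ 0.0798 of each dose.
Accumulation ratio R = 1/(1 − f) ≈ 1/0.9202 ≈ 1.0867.
Each bolus raises the concentration by D/Vd = 1692/61 ≈ 27.738 μg/mL.
Cmax,ss = C₀/(1 − f) ≈ 27.738/0.9202 ≈ 30.143 μg/mL.
Steady-state trough Cmin,ss = Cmax,ss·f ≈ 30.143 × 0.0798 ≈ 2.405 μg/mL.
Trough 2.4 μg/mL vs MEC 1 μg/mL: adequate.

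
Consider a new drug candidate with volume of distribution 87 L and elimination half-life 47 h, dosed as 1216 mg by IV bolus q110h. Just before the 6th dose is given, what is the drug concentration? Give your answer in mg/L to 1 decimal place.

f = (1/2)^(τ/t½) = (1/2)^(110/47) ≈ 0.1975.
C₀ = D/Vd = 1216/87 ≈ 13.977 mg/L.
Before the 6th dose, 5 doses have been given. Superposition: Cmin = C₀·(f + f² + … + f^5).
≈ 13.977 × (0.1975 + 0.0390 + 0.0077 + 0.0015 + 0.0003) ≈ 13.977 × 0.2460 ≈ 3.438 mg/L.

3.4 mg/L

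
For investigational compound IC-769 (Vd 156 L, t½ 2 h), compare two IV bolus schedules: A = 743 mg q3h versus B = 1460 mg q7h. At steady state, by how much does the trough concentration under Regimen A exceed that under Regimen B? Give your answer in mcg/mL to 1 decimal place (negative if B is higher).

1.7 mcg/mL

Regimen A: f = (1/2)^(3/2) ≈ 0.3536; Cmin,ss = (743/156)·f/(1−f) ≈ 2.605 mcg/mL.
Regimen B: f = (1/2)^(7/2) ≈ 0.0884; Cmin,ss = (1460/156)·f/(1−f) ≈ 0.908 mcg/mL.
Difference ≈ 2.605 − 0.908 ≈ 1.697 mcg/mL.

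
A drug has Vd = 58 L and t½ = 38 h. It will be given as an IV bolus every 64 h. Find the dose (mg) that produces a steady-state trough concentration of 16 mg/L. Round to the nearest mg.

τ/t½ = 64/38 ≈ 1.6842, so f = (1/2)^(64/38) ≈ 0.311173.
Cmin,ss = (D/Vd)·f/(1−f), so D = Cmin,ss·Vd·(1−f)/f.
D = 16 × 58 × (1−f)/f ≈ 16 × 58 × 2.21365 ≈ 2054.27 mg.

2054 mg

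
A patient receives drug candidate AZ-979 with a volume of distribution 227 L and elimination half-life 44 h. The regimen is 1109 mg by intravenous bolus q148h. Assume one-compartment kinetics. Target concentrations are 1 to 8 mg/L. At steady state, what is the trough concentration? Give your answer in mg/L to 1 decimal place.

0.5 mg/L

k = ln2/t½ = ln2/44 ≈ 0.015753 h⁻¹; fraction remaining f = e^(−kτ) = e^(−0.015753×148) ≈ 0.0972.
Accumulation ratio R = 1/(1 − f) ≈ 1/0.9028 ≈ 1.1077.
Single-dose peak C₀ = D/Vd = 1109/227 ≈ 4.885 mg/L.
Cmax,ss = C₀/(1 − f) ≈ 4.885/0.9028 ≈ 5.411 mg/L.
Steady-state trough Cmin,ss = Cmax,ss·f ≈ 5.411 × 0.0972 ≈ 0.526 mg/L.
Trough 0.5 mg/L vs MEC 1 mg/L: subtherapeutic.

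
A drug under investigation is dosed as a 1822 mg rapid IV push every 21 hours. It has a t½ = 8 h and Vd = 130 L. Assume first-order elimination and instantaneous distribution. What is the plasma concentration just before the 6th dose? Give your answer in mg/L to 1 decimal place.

f = (1/2)^(τ/t½) = (1/2)^(21/8) ≈ 0.1621.
C₀ = D/Vd = 1822/130 ≈ 14.015 mg/L.
Before the 6th dose, 5 doses have been given. Superposition: Cmin = C₀·(f + f² + … + f^5).
≈ 14.015 × (0.1621 + 0.0263 + 0.0043 + 0.0007 + 0.0001) ≈ 14.015 × 0.1935 ≈ 2.712 mg/L.

2.7 mg/L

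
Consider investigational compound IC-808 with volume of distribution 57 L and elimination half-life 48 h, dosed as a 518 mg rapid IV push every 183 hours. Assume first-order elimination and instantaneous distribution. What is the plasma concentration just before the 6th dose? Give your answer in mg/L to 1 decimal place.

f = (1/2)^(τ/t½) = (1/2)^(183/48) ≈ 0.0712.
C₀ = D/Vd = 518/57 ≈ 9.088 mg/L.
Before the 6th dose, 5 doses have been given. Superposition: Cmin = C₀·(f + f² + … + f^5).
≈ 9.088 × (0.0712 + 0.0051 + 0.0004 + 0.0000 + 0.0000) ≈ 9.088 × 0.0767 ≈ 0.697 mg/L.

0.7 mg/L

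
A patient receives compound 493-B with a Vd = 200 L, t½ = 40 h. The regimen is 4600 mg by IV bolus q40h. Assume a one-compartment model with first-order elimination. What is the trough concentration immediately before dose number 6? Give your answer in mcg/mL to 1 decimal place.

22.3 mcg/mL

f = (1/2)^(τ/t½) = (1/2)^(40/40) ≈ 0.5000.
C₀ = D/Vd = 4600/200 ≈ 23.000 mcg/mL.
Before the 6th dose, 5 doses have been given. Superposition: Cmin = C₀·(f + f² + … + f^5).
≈ 23.000 × (0.5000 + 0.2500 + 0.1250 + 0.0625 + 0.0313) ≈ 23.000 × 0.9688 ≈ 22.282 mcg/mL.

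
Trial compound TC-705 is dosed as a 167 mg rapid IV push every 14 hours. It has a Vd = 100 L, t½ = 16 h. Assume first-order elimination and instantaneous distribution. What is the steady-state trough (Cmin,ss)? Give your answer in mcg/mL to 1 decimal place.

2.0 mcg/mL

Over one 14-h interval, 14/16 ≈ 0.875 half-lives elapse, leaving f ≈ 0.5453 of each dose.
Single-dose peak C₀ = D/Vd = 167/100 ≈ 1.670 mcg/mL.
Steady-state trough Cmin,ss = C₀·f/(1−f) ≈ 1.670 × 0.5453/0.4547 ≈ 2.003 mcg/mL.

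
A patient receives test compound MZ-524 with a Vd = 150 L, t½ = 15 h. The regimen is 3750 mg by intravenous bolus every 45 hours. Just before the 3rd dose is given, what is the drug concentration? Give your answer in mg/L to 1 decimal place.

3.5 mg/L

f = (1/2)^(τ/t½) = (1/2)^(45/15) ≈ 0.1250.
C₀ = D/Vd = 3750/150 ≈ 25.000 mg/L.
Before the 3rd dose, 2 doses have been given. Superposition: Cmin = C₀·(f + f²).
≈ 25.000 × (0.1250 + 0.0156) ≈ 25.000 × 0.1406 ≈ 3.515 mg/L.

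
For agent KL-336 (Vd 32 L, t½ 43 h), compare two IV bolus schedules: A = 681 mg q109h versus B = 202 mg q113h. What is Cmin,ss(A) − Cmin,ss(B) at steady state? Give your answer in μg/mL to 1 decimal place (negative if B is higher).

3.2 μg/mL

Regimen A: f = (1/2)^(109/43) ≈ 0.1726; Cmin,ss = (681/32)·f/(1−f) ≈ 4.439 μg/mL.
Regimen B: f = (1/2)^(113/43) ≈ 0.1618; Cmin,ss = (202/32)·f/(1−f) ≈ 1.219 μg/mL.
Difference ≈ 4.439 − 1.219 ≈ 3.220 μg/mL.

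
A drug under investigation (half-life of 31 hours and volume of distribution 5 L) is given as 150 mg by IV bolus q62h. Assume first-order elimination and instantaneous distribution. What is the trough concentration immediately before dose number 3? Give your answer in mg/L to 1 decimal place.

f = (1/2)^(τ/t½) = (1/2)^(62/31) ≈ 0.2500.
C₀ = D/Vd = 150/5 ≈ 30.000 mg/L.
Before the 3rd dose, 2 doses have been given. Superposition: Cmin = C₀·(f + f²).
≈ 30.000 × (0.2500 + 0.0625) ≈ 30.000 × 0.3125 ≈ 9.375 mg/L.

9.4 mg/L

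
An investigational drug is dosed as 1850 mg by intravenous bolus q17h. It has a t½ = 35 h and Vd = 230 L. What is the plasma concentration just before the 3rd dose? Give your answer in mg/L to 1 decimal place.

9.8 mg/L

f = (1/2)^(τ/t½) = (1/2)^(17/35) ≈ 0.7141.
C₀ = D/Vd = 1850/230 ≈ 8.043 mg/L.
Before the 3rd dose, 2 doses have been given. Superposition: Cmin = C₀·(f + f²).
≈ 8.043 × (0.7141 + 0.5099) ≈ 8.043 × 1.2240 ≈ 9.845 mg/L.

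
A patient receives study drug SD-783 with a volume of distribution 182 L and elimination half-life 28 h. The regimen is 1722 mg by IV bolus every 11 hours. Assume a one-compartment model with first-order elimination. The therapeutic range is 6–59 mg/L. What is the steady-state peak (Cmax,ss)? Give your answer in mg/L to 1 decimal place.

39.7 mg/L

k = ln2/t½ = ln2/28 ≈ 0.024755 h⁻¹; fraction remaining f = e^(−kτ) = e^(−0.024755×11) ≈ 0.7616.
At steady state, accumulation factor R = 1/(1 − e^(−kτ)) ≈ 4.1946.
Single-dose peak C₀ = D/Vd = 1722/182 ≈ 9.462 mg/L.
Cmax,ss = C₀/(1 − f) ≈ 9.462/0.2384 ≈ 39.690 mg/L.
Peak 39.7 mg/L vs MTC 59 mg/L: below toxic threshold.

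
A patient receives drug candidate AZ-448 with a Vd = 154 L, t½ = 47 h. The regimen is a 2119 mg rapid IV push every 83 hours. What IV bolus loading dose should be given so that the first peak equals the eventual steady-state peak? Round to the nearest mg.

f = (1/2)^(83/47) ≈ 0.294031; accumulation ratio R = 1/(1−f) ≈ 1.41649.
Loading dose to hit Cmax,ss on first dose: D_load = D_maint·R ≈ 2119 × 1.41649 ≈ 3001.54 mg.

3002 mg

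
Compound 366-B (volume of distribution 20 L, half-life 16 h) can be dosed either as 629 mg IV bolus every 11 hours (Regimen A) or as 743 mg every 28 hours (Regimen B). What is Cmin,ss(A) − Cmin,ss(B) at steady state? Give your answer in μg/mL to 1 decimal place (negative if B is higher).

35.8 μg/mL

Regimen A: f = (1/2)^(11/16) ≈ 0.6209; Cmin,ss = (629/20)·f/(1−f) ≈ 51.510 μg/mL.
Regimen B: f = (1/2)^(28/16) ≈ 0.2973; Cmin,ss = (743/20)·f/(1−f) ≈ 15.718 μg/mL.
Difference ≈ 51.510 − 15.718 ≈ 35.792 μg/mL.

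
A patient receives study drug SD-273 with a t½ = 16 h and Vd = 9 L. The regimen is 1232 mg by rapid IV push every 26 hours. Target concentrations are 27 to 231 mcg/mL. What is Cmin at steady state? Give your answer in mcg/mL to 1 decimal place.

65.7 mcg/mL

τ/t½ = 26/16 ≈ 1.625, so fraction remaining f = (1/2)^(26/16) ≈ 0.3242.
Each bolus raises the concentration by D/Vd = 1232/9 ≈ 136.889 mcg/mL.
Steady-state trough Cmin,ss = C₀·f/(1−f) ≈ 136.889 × 0.3242/0.6758 ≈ 65.669 mcg/mL.
Trough 65.7 mcg/mL vs MEC 27 mcg/mL: adequate.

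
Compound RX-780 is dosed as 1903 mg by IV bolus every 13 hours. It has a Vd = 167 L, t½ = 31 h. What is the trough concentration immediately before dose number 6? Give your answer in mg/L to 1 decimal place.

f = (1/2)^(τ/t½) = (1/2)^(13/31) ≈ 0.7478.
C₀ = D/Vd = 1903/167 ≈ 11.395 mg/L.
Before the 6th dose, 5 doses have been given. Superposition: Cmin = C₀·(f + f² + … + f^5).
≈ 11.395 × (0.7478 + 0.5592 + 0.4182 + 0.3127 + 0.2338) ≈ 11.395 × 2.2717 ≈ 25.886 mg/L.

25.9 mg/L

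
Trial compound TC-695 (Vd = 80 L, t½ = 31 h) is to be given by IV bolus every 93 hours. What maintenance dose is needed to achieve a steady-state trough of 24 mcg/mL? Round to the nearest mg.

13440 mg

τ/t½ = 93/31 ≈ 3, so f = (1/2)^(93/31) ≈ 0.125000.
Cmin,ss = (D/Vd)·f/(1−f), so D = Cmin,ss·Vd·(1−f)/f.
D = 24 × 80 × (1−f)/f ≈ 24 × 80 × 7.00000 ≈ 13440.00 mg.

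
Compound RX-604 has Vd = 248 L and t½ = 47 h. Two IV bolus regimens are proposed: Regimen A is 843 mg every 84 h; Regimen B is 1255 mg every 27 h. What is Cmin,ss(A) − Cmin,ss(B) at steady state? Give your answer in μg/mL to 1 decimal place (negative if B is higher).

Regimen A: f = (1/2)^(84/47) ≈ 0.2897; Cmin,ss = (843/248)·f/(1−f) ≈ 1.386 μg/mL.
Regimen B: f = (1/2)^(27/47) ≈ 0.6715; Cmin,ss = (1255/248)·f/(1−f) ≈ 10.344 μg/mL.
Difference ≈ 1.386 − 10.344 ≈ -8.958 μg/mL.

-9.0 μg/mL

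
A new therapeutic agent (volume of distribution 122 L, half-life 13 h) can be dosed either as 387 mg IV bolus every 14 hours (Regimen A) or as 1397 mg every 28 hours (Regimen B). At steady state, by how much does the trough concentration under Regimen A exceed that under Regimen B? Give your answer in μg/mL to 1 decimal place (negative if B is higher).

Regimen A: f = (1/2)^(14/13) ≈ 0.4740; Cmin,ss = (387/122)·f/(1−f) ≈ 2.859 μg/mL.
Regimen B: f = (1/2)^(28/13) ≈ 0.2247; Cmin,ss = (1397/122)·f/(1−f) ≈ 3.319 μg/mL.
Difference ≈ 2.859 − 3.319 ≈ -0.460 μg/mL.

-0.5 μg/mL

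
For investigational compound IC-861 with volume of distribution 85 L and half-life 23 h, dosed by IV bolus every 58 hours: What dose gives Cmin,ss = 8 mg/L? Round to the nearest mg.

τ/t½ = 58/23 ≈ 2.5217, so f = (1/2)^(58/23) ≈ 0.174133.
Cmin,ss = (D/Vd)·f/(1−f), so D = Cmin,ss·Vd·(1−f)/f.
D = 8 × 85 × (1−f)/f ≈ 8 × 85 × 4.74274 ≈ 3225.06 mg.

3225 mg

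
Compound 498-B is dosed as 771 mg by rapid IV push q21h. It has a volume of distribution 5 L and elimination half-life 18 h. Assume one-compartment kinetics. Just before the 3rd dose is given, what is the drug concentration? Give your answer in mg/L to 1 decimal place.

f = (1/2)^(τ/t½) = (1/2)^(21/18) ≈ 0.4454.
C₀ = D/Vd = 771/5 ≈ 154.200 mg/L.
Before the 3rd dose, 2 doses have been given. Superposition: Cmin = C₀·(f + f²).
≈ 154.200 × (0.4454 + 0.1984) ≈ 154.200 × 0.6438 ≈ 99.274 mg/L.

99.3 mg/L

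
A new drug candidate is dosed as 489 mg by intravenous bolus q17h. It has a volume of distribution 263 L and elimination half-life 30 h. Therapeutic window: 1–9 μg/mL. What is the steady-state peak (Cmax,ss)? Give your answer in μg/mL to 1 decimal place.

5.7 μg/mL

Over one 17-h interval, 17/30 ≈ 0.56667 half-lives elapse, leaving f ≈ 0.6752 of each dose.
Accumulation ratio R = 1/(1 − f) ≈ 1/0.3248 ≈ 3.0788.
Single-dose peak C₀ = D/Vd = 489/263 ≈ 1.859 μg/mL.
Cmax,ss = C₀/(1 − f) ≈ 1.859/0.3248 ≈ 5.724 μg/mL.
Peak 5.7 μg/mL vs MTC 9 μg/mL: below toxic threshold.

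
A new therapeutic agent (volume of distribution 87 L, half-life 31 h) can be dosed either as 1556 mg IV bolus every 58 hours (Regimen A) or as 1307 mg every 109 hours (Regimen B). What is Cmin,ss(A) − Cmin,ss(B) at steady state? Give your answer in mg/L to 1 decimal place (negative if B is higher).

5.3 mg/L

Regimen A: f = (1/2)^(58/31) ≈ 0.2734; Cmin,ss = (1556/87)·f/(1−f) ≈ 6.730 mg/L.
Regimen B: f = (1/2)^(109/31) ≈ 0.0874; Cmin,ss = (1307/87)·f/(1−f) ≈ 1.439 mg/L.
Difference ≈ 6.730 − 1.439 ≈ 5.291 mg/L.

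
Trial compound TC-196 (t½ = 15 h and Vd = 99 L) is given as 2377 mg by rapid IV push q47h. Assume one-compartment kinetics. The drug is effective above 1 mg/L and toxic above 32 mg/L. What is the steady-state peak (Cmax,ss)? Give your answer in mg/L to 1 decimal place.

τ/t½ = 47/15 ≈ 3.1333, so fraction remaining f = (1/2)^(47/15) ≈ 0.1140.
Accumulation ratio R = 1/(1 − f) ≈ 1/0.8860 ≈ 1.1287.
Each bolus raises the concentration by D/Vd = 2377/99 ≈ 24.010 mg/L.
Steady-state peak Cmax,ss = C₀·R ≈ 24.010 × 1.1287 ≈ 27.100 mg/L.
Peak 27.1 mg/L vs MTC 32 mg/L: below toxic threshold.

27.1 mg/L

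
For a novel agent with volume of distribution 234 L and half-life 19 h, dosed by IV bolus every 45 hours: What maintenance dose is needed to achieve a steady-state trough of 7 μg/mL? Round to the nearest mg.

τ/t½ = 45/19 ≈ 2.3684, so f = (1/2)^(45/19) ≈ 0.193657.
Cmin,ss = (D/Vd)·f/(1−f), so D = Cmin,ss·Vd·(1−f)/f.
D = 7 × 234 × (1−f)/f ≈ 7 × 234 × 4.16377 ≈ 6820.26 mg.

6820 mg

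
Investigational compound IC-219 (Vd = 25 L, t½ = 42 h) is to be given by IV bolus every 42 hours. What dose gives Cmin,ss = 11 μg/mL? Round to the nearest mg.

τ/t½ = 42/42 ≈ 1, so f = (1/2)^(42/42) ≈ 0.500000.
Cmin,ss = (D/Vd)·f/(1−f), so D = Cmin,ss·Vd·(1−f)/f.
D = 11 × 25 × (1−f)/f ≈ 11 × 25 × 1.00000 ≈ 275.00 mg.

275 mg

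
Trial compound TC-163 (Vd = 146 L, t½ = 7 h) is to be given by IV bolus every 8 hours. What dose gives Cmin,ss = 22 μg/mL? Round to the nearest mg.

τ/t½ = 8/7 ≈ 1.1429, so f = (1/2)^(8/7) ≈ 0.452862.
Cmin,ss = (D/Vd)·f/(1−f), so D = Cmin,ss·Vd·(1−f)/f.
D = 22 × 146 × (1−f)/f ≈ 22 × 146 × 1.20818 ≈ 3880.67 mg.

3881 mg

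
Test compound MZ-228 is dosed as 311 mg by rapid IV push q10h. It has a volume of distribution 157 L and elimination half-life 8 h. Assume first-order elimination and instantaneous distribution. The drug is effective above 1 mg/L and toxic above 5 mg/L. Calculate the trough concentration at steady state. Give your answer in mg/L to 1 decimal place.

1.4 mg/L

Over one 10-h interval, 10/8 ≈ 1.25 half-lives elapse, leaving f ≈ 0.4204 of each dose.
At steady state, accumulation factor R = 1/(1 − e^(−kτ)) ≈ 1.7253.
Single-dose peak C₀ = D/Vd = 311/157 ≈ 1.981 mg/L.
Cmax,ss = C₀/(1 − f) ≈ 1.981/0.5796 ≈ 3.418 mg/L.
Steady-state trough Cmin,ss = Cmax,ss·f ≈ 3.418 × 0.4204 ≈ 1.437 mg/L.
Trough 1.4 mg/L vs MEC 1 mg/L: adequate.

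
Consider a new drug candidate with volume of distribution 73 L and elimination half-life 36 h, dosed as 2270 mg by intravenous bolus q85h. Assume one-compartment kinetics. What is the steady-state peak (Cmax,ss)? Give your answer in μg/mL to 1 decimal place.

τ/t½ = 85/36 ≈ 2.3611, so fraction remaining f = (1/2)^(85/36) ≈ 0.1946.
Accumulation ratio R = 1/(1 − f) ≈ 1/0.8054 ≈ 1.2416.
Each bolus raises the concentration by D/Vd = 2270/73 ≈ 31.096 μg/mL.
Steady-state peak Cmax,ss = C₀·R ≈ 31.096 × 1.2416 ≈ 38.609 μg/mL.

38.6 μg/mL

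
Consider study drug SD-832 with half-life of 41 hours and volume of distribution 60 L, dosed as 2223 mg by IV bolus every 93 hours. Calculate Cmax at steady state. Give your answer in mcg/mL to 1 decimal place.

τ/t½ = 93/41 ≈ 2.2683, so fraction remaining f = (1/2)^(93/41) ≈ 0.2076.
Accumulation ratio R = 1/(1 − f) ≈ 1/0.7924 ≈ 1.2620.
Each bolus raises the concentration by D/Vd = 2223/60 ≈ 37.050 mcg/mL.
Steady-state peak Cmax,ss = C₀·R ≈ 37.050 × 1.2620 ≈ 46.757 mcg/mL.

46.8 mcg/mL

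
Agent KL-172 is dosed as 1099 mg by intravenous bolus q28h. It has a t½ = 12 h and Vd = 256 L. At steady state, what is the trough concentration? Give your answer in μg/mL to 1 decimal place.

1.1 μg/mL

k = ln2/t½ = ln2/12 ≈ 0.057762 h⁻¹; fraction remaining f = e^(−kτ) = e^(−0.057762×28) ≈ 0.1984.
Each bolus raises the concentration by D/Vd = 1099/256 ≈ 4.293 μg/mL.
Steady-state trough Cmin,ss = C₀·f/(1−f) ≈ 4.293 × 0.1984/0.8016 ≈ 1.063 μg/mL.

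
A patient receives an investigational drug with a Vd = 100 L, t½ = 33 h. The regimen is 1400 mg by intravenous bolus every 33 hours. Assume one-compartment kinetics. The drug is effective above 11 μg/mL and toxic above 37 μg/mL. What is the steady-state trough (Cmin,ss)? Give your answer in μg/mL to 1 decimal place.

14.0 μg/mL

τ = 33 h = 1 half-life, so f = (1/2)^1 = 0.5.
Accumulation ratio R = 1/(1 − f) = 1/0.5 = 2/1.
Single-dose peak C₀ = D/Vd = 1400/100 = 14 μg/mL.
Steady-state peak Cmax,ss = C₀·R = 14 × 2/1 ≈ 28.000 μg/mL.
Steady-state trough Cmin,ss = Cmax,ss·f ≈ 28.000 × 0.5 ≈ 14.000 μg/mL.
Trough 14.0 μg/mL vs MEC 11 μg/mL: adequate.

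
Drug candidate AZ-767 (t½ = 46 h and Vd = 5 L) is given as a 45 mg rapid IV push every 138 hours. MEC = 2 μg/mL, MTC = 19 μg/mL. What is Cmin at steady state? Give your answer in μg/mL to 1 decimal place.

τ = 138 h = 3 half-lives, so f = (1/2)^3 = 0.125.
Accumulation ratio R = 1/(1 − f) = 1/0.875 = 8/7.
Single-dose peak C₀ = D/Vd = 45/5 = 9 μg/mL.
Steady-state peak Cmax,ss = C₀·R = 9 × 8/7 ≈ 10.286 μg/mL.
Steady-state trough Cmin,ss = Cmax,ss·f ≈ 10.286 × 0.125 ≈ 1.286 μg/mL.
Trough 1.3 μg/mL vs MEC 2 μg/mL: subtherapeutic.

1.3 μg/mL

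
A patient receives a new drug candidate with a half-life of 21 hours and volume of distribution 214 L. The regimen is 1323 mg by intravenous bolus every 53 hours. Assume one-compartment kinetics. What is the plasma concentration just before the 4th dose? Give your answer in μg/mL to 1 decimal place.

1.3 μg/mL

f = (1/2)^(τ/t½) = (1/2)^(53/21) ≈ 0.1739.
C₀ = D/Vd = 1323/214 ≈ 6.182 μg/mL.
Before the 4th dose, 3 doses have been given. Superposition: Cmin = C₀·(f + f² + … + f^3).
≈ 6.182 × (0.1739 + 0.0302 + 0.0053) ≈ 6.182 × 0.2094 ≈ 1.295 μg/mL.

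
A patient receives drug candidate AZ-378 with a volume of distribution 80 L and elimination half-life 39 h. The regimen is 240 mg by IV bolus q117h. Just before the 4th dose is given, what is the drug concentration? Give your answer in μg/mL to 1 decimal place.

f = (1/2)^(τ/t½) = (1/2)^(117/39) ≈ 0.1250.
C₀ = D/Vd = 240/80 ≈ 3.000 μg/mL.
Before the 4th dose, 3 doses have been given. Superposition: Cmin = C₀·(f + f² + … + f^3).
≈ 3.000 × (0.1250 + 0.0156 + 0.0020) ≈ 3.000 × 0.1426 ≈ 0.428 μg/mL.

0.4 μg/mL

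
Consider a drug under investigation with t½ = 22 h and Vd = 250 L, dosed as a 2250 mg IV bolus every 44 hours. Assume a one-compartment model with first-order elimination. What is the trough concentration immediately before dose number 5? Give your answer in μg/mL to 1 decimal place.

3.0 μg/mL

f = (1/2)^(τ/t½) = (1/2)^(44/22) ≈ 0.2500.
C₀ = D/Vd = 2250/250 ≈ 9.000 μg/mL.
Before the 5th dose, 4 doses have been given. Superposition: Cmin = C₀·(f + f² + … + f^4).
≈ 9.000 × (0.2500 + 0.0625 + 0.0156 + 0.0039) ≈ 9.000 × 0.3320 ≈ 2.988 μg/mL.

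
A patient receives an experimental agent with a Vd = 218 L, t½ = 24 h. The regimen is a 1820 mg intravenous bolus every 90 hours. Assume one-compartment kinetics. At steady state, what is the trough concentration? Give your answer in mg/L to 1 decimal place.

Over one 90-h interval, 90/24 ≈ 3.75 half-lives elapse, leaving f ≈ 0.0743 of each dose.
At steady state, accumulation factor R = 1/(1 − e^(−kτ)) ≈ 1.0803.
Each bolus raises the concentration by D/Vd = 1820/218 ≈ 8.349 mg/L.
Steady-state peak Cmax,ss = C₀·R ≈ 8.349 × 1.0803 ≈ 9.019 mg/L.
One interval later, Cmin,ss = Cmax,ss·e^(−kτ) ≈ 9.019 × 0.0743 ≈ 0.670 mg/L.

0.7 mg/L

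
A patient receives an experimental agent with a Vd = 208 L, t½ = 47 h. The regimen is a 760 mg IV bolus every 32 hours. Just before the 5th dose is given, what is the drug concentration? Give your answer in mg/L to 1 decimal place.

5.1 mg/L

f = (1/2)^(τ/t½) = (1/2)^(32/47) ≈ 0.6238.
C₀ = D/Vd = 760/208 ≈ 3.654 mg/L.
Before the 5th dose, 4 doses have been given. Superposition: Cmin = C₀·(f + f² + … + f^4).
≈ 3.654 × (0.6238 + 0.3891 + 0.2427 + 0.1514) ≈ 3.654 × 1.4070 ≈ 5.141 mg/L.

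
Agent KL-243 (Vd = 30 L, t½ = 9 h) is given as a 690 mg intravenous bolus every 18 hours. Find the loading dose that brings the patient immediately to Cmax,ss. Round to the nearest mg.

f = (1/2)^(18/9) ≈ 0.250000; accumulation ratio R = 1/(1−f) ≈ 1.33333.
Loading dose to hit Cmax,ss on first dose: D_load = D_maint·R ≈ 690 × 1.33333 ≈ 920.00 mg.

920 mg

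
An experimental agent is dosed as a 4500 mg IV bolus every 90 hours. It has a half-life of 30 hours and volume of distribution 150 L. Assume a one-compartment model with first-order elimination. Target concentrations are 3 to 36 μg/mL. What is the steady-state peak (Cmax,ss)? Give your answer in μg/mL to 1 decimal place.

τ = 90 h = 3 half-lives, so f = (1/2)^3 = 0.125.
At steady state, R = 1/(1 − 0.125) = 8/7.
Single-dose peak C₀ = D/Vd = 4500/150 = 30 μg/mL.
Steady-state peak Cmax,ss = C₀·R = 30 × 8/7 ≈ 34.286 μg/mL.
Peak 34.3 μg/mL vs MTC 36 μg/mL: below toxic threshold.

34.3 μg/mL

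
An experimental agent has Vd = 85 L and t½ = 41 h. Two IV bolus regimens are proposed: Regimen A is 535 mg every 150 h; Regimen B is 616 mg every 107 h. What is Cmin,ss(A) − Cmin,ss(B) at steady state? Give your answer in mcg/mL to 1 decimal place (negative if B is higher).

Regimen A: f = (1/2)^(150/41) ≈ 0.0792; Cmin,ss = (535/85)·f/(1−f) ≈ 0.541 mcg/mL.
Regimen B: f = (1/2)^(107/41) ≈ 0.1638; Cmin,ss = (616/85)·f/(1−f) ≈ 1.420 mcg/mL.
Difference ≈ 0.541 − 1.420 ≈ -0.879 mcg/mL.

-0.9 mcg/mL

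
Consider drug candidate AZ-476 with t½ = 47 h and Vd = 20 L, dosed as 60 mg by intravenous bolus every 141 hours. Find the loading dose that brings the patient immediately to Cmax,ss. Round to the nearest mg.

69 mg

f = (1/2)^(141/47) ≈ 0.125000; accumulation ratio R = 1/(1−f) ≈ 1.14286.
Loading dose to hit Cmax,ss on first dose: D_load = D_maint·R ≈ 60 × 1.14286 ≈ 68.57 mg.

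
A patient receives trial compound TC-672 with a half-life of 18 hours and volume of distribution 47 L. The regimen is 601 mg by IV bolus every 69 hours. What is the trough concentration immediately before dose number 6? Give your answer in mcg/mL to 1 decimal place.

1.0 mcg/mL

f = (1/2)^(τ/t½) = (1/2)^(69/18) ≈ 0.0702.
C₀ = D/Vd = 601/47 ≈ 12.787 mcg/mL.
Before the 6th dose, 5 doses have been given. Superposition: Cmin = C₀·(f + f² + … + f^5).
≈ 12.787 × (0.0702 + 0.0049 + 0.0003 + 0.0000 + 0.0000) ≈ 12.787 × 0.0754 ≈ 0.964 mcg/mL.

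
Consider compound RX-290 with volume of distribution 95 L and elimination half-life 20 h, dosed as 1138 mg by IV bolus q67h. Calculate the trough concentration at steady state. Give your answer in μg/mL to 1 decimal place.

τ/t½ = 67/20 ≈ 3.35, so fraction remaining f = (1/2)^(67/20) ≈ 0.0981.
Each bolus raises the concentration by D/Vd = 1138/95 ≈ 11.979 μg/mL.
Steady-state trough Cmin,ss = C₀·f/(1−f) ≈ 11.979 × 0.0981/0.9019 ≈ 1.303 μg/mL.

1.3 μg/mL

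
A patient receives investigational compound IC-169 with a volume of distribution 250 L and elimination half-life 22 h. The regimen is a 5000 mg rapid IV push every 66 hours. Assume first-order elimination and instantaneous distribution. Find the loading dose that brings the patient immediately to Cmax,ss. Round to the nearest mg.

f = (1/2)^(66/22) ≈ 0.125000; accumulation ratio R = 1/(1−f) ≈ 1.14286.
Loading dose to hit Cmax,ss on first dose: D_load = D_maint·R ≈ 5000 × 1.14286 ≈ 5714.30 mg.

5714 mg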